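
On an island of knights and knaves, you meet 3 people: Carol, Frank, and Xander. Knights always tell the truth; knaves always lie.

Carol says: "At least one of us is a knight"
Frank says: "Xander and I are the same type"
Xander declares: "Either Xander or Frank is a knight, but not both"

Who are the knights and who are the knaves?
Carol is a knight.
Frank is a knave.
Xander is a knight.

Verification:
- Carol (knight) says "At least one of us is a knight" - this is TRUE because Carol and Xander are knights.
- Frank (knave) says "Xander and I are the same type" - this is FALSE (a lie) because Frank is a knave and Xander is a knight.
- Xander (knight) says "Either Xander or Frank is a knight, but not both" - this is TRUE because Xander is a knight and Frank is a knave.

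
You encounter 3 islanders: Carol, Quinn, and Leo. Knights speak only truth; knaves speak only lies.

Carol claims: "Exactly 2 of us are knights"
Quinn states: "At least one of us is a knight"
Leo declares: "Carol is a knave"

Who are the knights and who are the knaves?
Carol is a knight.
Quinn is a knight.
Leo is a knave.

Verification:
- Carol (knight) says "Exactly 2 of us are knights" - this is TRUE because there are 2 knights.
- Quinn (knight) says "At least one of us is a knight" - this is TRUE because Carol and Quinn are knights.
- Leo (knave) says "Carol is a knave" - this is FALSE (a lie) because Carol is a knight.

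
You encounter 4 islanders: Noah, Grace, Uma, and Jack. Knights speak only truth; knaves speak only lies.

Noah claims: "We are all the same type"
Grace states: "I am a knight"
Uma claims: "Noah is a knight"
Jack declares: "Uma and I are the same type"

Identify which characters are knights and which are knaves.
Noah is a knight.
Grace is a knight.
Uma is a knight.
Jack is a knight.

Verification:
- Noah (knight) says "We are all the same type" - this is TRUE because Noah, Grace, Uma, and Jack are knights.
- Grace (knight) says "I am a knight" - this is TRUE because Grace is a knight.
- Uma (knight) says "Noah is a knight" - this is TRUE because Noah is a knight.
- Jack (knight) says "Uma and I are the same type" - this is TRUE because Jack is a knight and Uma is a knight.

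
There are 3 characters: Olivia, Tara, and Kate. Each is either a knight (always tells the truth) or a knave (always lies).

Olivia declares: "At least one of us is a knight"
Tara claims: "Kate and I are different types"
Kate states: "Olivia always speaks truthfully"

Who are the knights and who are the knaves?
Olivia is a knave.
Tara is a knave.
Kate is a knave.

Verification:
- Olivia (knave) says "At least one of us is a knight" - this is FALSE (a lie) because no one is a knight.
- Tara (knave) says "Kate and I are different types" - this is FALSE (a lie) because Tara is a knave and Kate is a knave.
- Kate (knave) says "Olivia always speaks truthfully" - this is FALSE (a lie) because Olivia is a knave.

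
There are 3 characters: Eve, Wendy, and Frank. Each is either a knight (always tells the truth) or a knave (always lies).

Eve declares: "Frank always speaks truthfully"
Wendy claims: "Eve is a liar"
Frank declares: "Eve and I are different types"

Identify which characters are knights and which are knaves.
Eve is a knave.
Wendy is a knight.
Frank is a knave.

Verification:
- Eve (knave) says "Frank always speaks truthfully" - this is FALSE (a lie) because Frank is a knave.
- Wendy (knight) says "Eve is a liar" - this is TRUE because Eve is a knave.
- Frank (knave) says "Eve and I are different types" - this is FALSE (a lie) because Frank is a knave and Eve is a knave.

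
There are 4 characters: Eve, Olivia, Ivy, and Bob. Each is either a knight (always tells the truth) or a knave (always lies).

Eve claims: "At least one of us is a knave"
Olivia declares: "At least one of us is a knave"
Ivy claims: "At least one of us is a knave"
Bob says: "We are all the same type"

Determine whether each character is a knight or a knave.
Eve is a knight.
Olivia is a knight.
Ivy is a knight.
Bob is a knave.

Verification:
- Eve (knight) says "At least one of us is a knave" - this is TRUE because Bob is a knave.
- Olivia (knight) says "At least one of us is a knave" - this is TRUE because Bob is a knave.
- Ivy (knight) says "At least one of us is a knave" - this is TRUE because Bob is a knave.
- Bob (knave) says "We are all the same type" - this is FALSE (a lie) because Eve, Olivia, and Ivy are knights and Bob is a knave.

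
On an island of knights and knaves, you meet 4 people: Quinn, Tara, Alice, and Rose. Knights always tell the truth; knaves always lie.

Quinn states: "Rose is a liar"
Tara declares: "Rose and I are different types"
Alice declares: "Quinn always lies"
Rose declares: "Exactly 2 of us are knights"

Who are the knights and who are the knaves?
Quinn is a knight.
Tara is a knave.
Alice is a knave.
Rose is a knave.

Verification:
- Quinn (knight) says "Rose is a liar" - this is TRUE because Rose is a knave.
- Tara (knave) says "Rose and I are different types" - this is FALSE (a lie) because Tara is a knave and Rose is a knave.
- Alice (knave) says "Quinn always lies" - this is FALSE (a lie) because Quinn is a knight.
- Rose (knave) says "Exactly 2 of us are knights" - this is FALSE (a lie) because there are 1 knights.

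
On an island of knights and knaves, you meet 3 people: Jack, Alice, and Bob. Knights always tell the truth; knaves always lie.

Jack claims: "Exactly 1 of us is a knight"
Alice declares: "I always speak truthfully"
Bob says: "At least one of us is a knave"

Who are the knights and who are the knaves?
Jack is a knave.
Alice is a knight.
Bob is a knight.

Verification:
- Jack (knave) says "Exactly 1 of us is a knight" - this is FALSE (a lie) because there are 2 knights.
- Alice (knight) says "I always speak truthfully" - this is TRUE because Alice is a knight.
- Bob (knight) says "At least one of us is a knave" - this is TRUE because Jack is a knave.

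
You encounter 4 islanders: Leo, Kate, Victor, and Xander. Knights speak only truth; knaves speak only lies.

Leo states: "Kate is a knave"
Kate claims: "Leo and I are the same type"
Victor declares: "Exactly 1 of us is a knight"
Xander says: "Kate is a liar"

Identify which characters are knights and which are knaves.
Leo is a knight.
Kate is a knave.
Victor is a knave.
Xander is a knight.

Verification:
- Leo (knight) says "Kate is a knave" - this is TRUE because Kate is a knave.
- Kate (knave) says "Leo and I are the same type" - this is FALSE (a lie) because Kate is a knave and Leo is a knight.
- Victor (knave) says "Exactly 1 of us is a knight" - this is FALSE (a lie) because there are 2 knights.
- Xander (knight) says "Kate is a liar" - this is TRUE because Kate is a knave.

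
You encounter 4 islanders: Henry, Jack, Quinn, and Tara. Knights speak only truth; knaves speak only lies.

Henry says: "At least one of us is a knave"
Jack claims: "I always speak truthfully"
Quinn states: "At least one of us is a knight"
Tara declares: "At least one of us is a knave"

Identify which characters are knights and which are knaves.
Henry is a knight.
Jack is a knave.
Quinn is a knight.
Tara is a knight.

Verification:
- Henry (knight) says "At least one of us is a knave" - this is TRUE because Jack is a knave.
- Jack (knave) says "I always speak truthfully" - this is FALSE (a lie) because Jack is a knave.
- Quinn (knight) says "At least one of us is a knight" - this is TRUE because Henry, Quinn, and Tara are knights.
- Tara (knight) says "At least one of us is a knave" - this is TRUE because Jack is a knave.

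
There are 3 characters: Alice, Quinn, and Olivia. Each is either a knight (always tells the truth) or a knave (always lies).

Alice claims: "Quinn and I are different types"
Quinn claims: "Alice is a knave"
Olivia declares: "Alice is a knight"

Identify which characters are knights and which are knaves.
Alice is a knight.
Quinn is a knave.
Olivia is a knight.

Verification:
- Alice (knight) says "Quinn and I are different types" - this is TRUE because Alice is a knight and Quinn is a knave.
- Quinn (knave) says "Alice is a knave" - this is FALSE (a lie) because Alice is a knight.
- Olivia (knight) says "Alice is a knight" - this is TRUE because Alice is a knight.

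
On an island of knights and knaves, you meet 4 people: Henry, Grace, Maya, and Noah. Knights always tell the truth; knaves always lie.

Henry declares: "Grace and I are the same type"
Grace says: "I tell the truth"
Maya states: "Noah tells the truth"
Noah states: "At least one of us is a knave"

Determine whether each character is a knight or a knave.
Henry is a knave.
Grace is a knight.
Maya is a knight.
Noah is a knight.

Verification:
- Henry (knave) says "Grace and I are the same type" - this is FALSE (a lie) because Henry is a knave and Grace is a knight.
- Grace (knight) says "I tell the truth" - this is TRUE because Grace is a knight.
- Maya (knight) says "Noah tells the truth" - this is TRUE because Noah is a knight.
- Noah (knight) says "At least one of us is a knave" - this is TRUE because Henry is a knave.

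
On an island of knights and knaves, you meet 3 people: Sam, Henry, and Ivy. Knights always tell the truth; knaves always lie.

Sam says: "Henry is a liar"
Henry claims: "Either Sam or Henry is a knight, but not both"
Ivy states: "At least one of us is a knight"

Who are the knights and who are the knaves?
Sam is a knave.
Henry is a knight.
Ivy is a knight.

Verification:
- Sam (knave) says "Henry is a liar" - this is FALSE (a lie) because Henry is a knight.
- Henry (knight) says "Either Sam or Henry is a knight, but not both" - this is TRUE because Sam is a knave and Henry is a knight.
- Ivy (knight) says "At least one of us is a knight" - this is TRUE because Henry and Ivy are knights.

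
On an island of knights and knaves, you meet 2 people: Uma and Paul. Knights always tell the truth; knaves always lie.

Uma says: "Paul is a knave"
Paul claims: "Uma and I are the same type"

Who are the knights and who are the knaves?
Uma is a knight.
Paul is a knave.

Verification:
- Uma (knight) says "Paul is a knave" - this is TRUE because Paul is a knave.
- Paul (knave) says "Uma and I are the same type" - this is FALSE (a lie) because Paul is a knave and Uma is a knight.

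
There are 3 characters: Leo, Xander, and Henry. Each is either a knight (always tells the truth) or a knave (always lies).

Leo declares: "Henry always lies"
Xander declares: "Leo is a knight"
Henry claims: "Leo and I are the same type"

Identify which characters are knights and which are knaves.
Leo is a knight.
Xander is a knight.
Henry is a knave.

Verification:
- Leo (knight) says "Henry always lies" - this is TRUE because Henry is a knave.
- Xander (knight) says "Leo is a knight" - this is TRUE because Leo is a knight.
- Henry (knave) says "Leo and I are the same type" - this is FALSE (a lie) because Henry is a knave and Leo is a knight.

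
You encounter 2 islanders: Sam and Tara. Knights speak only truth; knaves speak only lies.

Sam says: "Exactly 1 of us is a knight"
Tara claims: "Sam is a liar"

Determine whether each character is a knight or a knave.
Sam is a knight.
Tara is a knave.

Verification:
- Sam (knight) says "Exactly 1 of us is a knight" - this is TRUE because there are 1 knights.
- Tara (knave) says "Sam is a liar" - this is FALSE (a lie) because Sam is a knight.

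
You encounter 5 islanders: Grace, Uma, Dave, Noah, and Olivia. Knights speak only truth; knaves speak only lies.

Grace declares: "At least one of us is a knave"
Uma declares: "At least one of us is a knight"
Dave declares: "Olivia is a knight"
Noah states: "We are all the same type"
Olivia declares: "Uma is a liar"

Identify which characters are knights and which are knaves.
Grace is a knight.
Uma is a knight.
Dave is a knave.
Noah is a knave.
Olivia is a knave.

Verification:
- Grace (knight) says "At least one of us is a knave" - this is TRUE because Dave, Noah, and Olivia are knaves.
- Uma (knight) says "At least one of us is a knight" - this is TRUE because Grace and Uma are knights.
- Dave (knave) says "Olivia is a knight" - this is FALSE (a lie) because Olivia is a knave.
- Noah (knave) says "We are all the same type" - this is FALSE (a lie) because Grace and Uma are knights and Dave, Noah, and Olivia are knaves.
- Olivia (knave) says "Uma is a liar" - this is FALSE (a lie) because Uma is a knight.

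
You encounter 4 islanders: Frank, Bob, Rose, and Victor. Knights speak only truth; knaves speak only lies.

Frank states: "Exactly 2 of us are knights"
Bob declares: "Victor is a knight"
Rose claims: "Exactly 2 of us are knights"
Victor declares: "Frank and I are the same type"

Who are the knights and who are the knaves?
Frank is a knight.
Bob is a knave.
Rose is a knight.
Victor is a knave.

Verification:
- Frank (knight) says "Exactly 2 of us are knights" - this is TRUE because there are 2 knights.
- Bob (knave) says "Victor is a knight" - this is FALSE (a lie) because Victor is a knave.
- Rose (knight) says "Exactly 2 of us are knights" - this is TRUE because there are 2 knights.
- Victor (knave) says "Frank and I are the same type" - this is FALSE (a lie) because Victor is a knave and Frank is a knight.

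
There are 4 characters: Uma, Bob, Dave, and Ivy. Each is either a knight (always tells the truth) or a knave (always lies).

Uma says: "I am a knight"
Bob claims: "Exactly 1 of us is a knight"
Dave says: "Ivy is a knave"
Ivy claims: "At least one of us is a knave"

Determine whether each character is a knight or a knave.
Uma is a knight.
Bob is a knave.
Dave is a knave.
Ivy is a knight.

Verification:
- Uma (knight) says "I am a knight" - this is TRUE because Uma is a knight.
- Bob (knave) says "Exactly 1 of us is a knight" - this is FALSE (a lie) because there are 2 knights.
- Dave (knave) says "Ivy is a knave" - this is FALSE (a lie) because Ivy is a knight.
- Ivy (knight) says "At least one of us is a knave" - this is TRUE because Bob and Dave are knaves.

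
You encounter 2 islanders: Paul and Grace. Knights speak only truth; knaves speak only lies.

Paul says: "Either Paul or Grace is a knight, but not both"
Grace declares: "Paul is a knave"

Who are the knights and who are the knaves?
Paul is a knight.
Grace is a knave.

Verification:
- Paul (knight) says "Either Paul or Grace is a knight, but not both" - this is TRUE because Paul is a knight and Grace is a knave.
- Grace (knave) says "Paul is a knave" - this is FALSE (a lie) because Paul is a knight.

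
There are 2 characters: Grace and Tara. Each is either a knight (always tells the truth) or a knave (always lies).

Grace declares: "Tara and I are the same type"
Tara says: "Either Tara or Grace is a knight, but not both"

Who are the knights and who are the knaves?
Grace is a knave.
Tara is a knight.

Verification:
- Grace (knave) says "Tara and I are the same type" - this is FALSE (a lie) because Grace is a knave and Tara is a knight.
- Tara (knight) says "Either Tara or Grace is a knight, but not both" - this is TRUE because Tara is a knight and Grace is a knave.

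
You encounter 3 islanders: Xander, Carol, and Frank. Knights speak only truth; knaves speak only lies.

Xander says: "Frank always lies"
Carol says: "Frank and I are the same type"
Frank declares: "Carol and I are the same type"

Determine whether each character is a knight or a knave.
Xander is a knave.
Carol is a knight.
Frank is a knight.

Verification:
- Xander (knave) says "Frank always lies" - this is FALSE (a lie) because Frank is a knight.
- Carol (knight) says "Frank and I are the same type" - this is TRUE because Carol is a knight and Frank is a knight.
- Frank (knight) says "Carol and I are the same type" - this is TRUE because Frank is a knight and Carol is a knight.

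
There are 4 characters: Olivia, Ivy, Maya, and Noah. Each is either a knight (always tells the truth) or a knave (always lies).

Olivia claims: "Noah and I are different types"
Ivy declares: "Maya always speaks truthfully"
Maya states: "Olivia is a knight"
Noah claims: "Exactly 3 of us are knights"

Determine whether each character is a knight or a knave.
Olivia is a knave.
Ivy is a knave.
Maya is a knave.
Noah is a knave.

Verification:
- Olivia (knave) says "Noah and I are different types" - this is FALSE (a lie) because Olivia is a knave and Noah is a knave.
- Ivy (knave) says "Maya always speaks truthfully" - this is FALSE (a lie) because Maya is a knave.
- Maya (knave) says "Olivia is a knight" - this is FALSE (a lie) because Olivia is a knave.
- Noah (knave) says "Exactly 3 of us are knights" - this is FALSE (a lie) because there are 0 knights.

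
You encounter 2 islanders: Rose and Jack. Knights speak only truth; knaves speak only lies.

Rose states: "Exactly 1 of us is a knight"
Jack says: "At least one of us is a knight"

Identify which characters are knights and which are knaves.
Rose is a knave.
Jack is a knave.

Verification:
- Rose (knave) says "Exactly 1 of us is a knight" - this is FALSE (a lie) because there are 0 knights.
- Jack (knave) says "At least one of us is a knight" - this is FALSE (a lie) because no one is a knight.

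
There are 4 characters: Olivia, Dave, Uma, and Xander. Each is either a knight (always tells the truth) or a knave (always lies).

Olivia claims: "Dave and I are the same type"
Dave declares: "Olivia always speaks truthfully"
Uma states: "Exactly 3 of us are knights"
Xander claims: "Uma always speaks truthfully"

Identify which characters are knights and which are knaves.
Olivia is a knight.
Dave is a knight.
Uma is a knave.
Xander is a knave.

Verification:
- Olivia (knight) says "Dave and I are the same type" - this is TRUE because Olivia is a knight and Dave is a knight.
- Dave (knight) says "Olivia always speaks truthfully" - this is TRUE because Olivia is a knight.
- Uma (knave) says "Exactly 3 of us are knights" - this is FALSE (a lie) because there are 2 knights.
- Xander (knave) says "Uma always speaks truthfully" - this is FALSE (a lie) because Uma is a knave.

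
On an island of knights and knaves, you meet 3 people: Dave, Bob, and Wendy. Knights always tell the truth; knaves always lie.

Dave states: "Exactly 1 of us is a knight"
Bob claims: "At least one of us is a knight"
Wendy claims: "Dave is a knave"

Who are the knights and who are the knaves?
Dave is a knave.
Bob is a knight.
Wendy is a knight.

Verification:
- Dave (knave) says "Exactly 1 of us is a knight" - this is FALSE (a lie) because there are 2 knights.
- Bob (knight) says "At least one of us is a knight" - this is TRUE because Bob and Wendy are knights.
- Wendy (knight) says "Dave is a knave" - this is TRUE because Dave is a knave.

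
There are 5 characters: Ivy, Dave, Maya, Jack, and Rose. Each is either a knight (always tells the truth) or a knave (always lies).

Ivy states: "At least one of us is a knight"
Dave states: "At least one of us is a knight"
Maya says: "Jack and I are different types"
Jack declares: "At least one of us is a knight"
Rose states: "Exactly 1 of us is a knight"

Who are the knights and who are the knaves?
Ivy is a knave.
Dave is a knave.
Maya is a knave.
Jack is a knave.
Rose is a knave.

Verification:
- Ivy (knave) says "At least one of us is a knight" - this is FALSE (a lie) because no one is a knight.
- Dave (knave) says "At least one of us is a knight" - this is FALSE (a lie) because no one is a knight.
- Maya (knave) says "Jack and I are different types" - this is FALSE (a lie) because Maya is a knave and Jack is a knave.
- Jack (knave) says "At least one of us is a knight" - this is FALSE (a lie) because no one is a knight.
- Rose (knave) says "Exactly 1 of us is a knight" - this is FALSE (a lie) because there are 0 knights.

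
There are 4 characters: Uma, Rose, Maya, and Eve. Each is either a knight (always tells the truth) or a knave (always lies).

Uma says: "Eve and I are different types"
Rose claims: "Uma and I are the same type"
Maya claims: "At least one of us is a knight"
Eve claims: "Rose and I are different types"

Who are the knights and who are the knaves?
Uma is a knight.
Rose is a knave.
Maya is a knight.
Eve is a knave.

Verification:
- Uma (knight) says "Eve and I are different types" - this is TRUE because Uma is a knight and Eve is a knave.
- Rose (knave) says "Uma and I are the same type" - this is FALSE (a lie) because Rose is a knave and Uma is a knight.
- Maya (knight) says "At least one of us is a knight" - this is TRUE because Uma and Maya are knights.
- Eve (knave) says "Rose and I are different types" - this is FALSE (a lie) because Eve is a knave and Rose is a knave.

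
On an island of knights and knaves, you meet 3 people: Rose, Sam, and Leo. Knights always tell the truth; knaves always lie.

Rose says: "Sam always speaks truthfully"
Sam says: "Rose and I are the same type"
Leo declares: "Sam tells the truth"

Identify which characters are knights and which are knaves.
Rose is a knight.
Sam is a knight.
Leo is a knight.

Verification:
- Rose (knight) says "Sam always speaks truthfully" - this is TRUE because Sam is a knight.
- Sam (knight) says "Rose and I are the same type" - this is TRUE because Sam is a knight and Rose is a knight.
- Leo (knight) says "Sam tells the truth" - this is TRUE because Sam is a knight.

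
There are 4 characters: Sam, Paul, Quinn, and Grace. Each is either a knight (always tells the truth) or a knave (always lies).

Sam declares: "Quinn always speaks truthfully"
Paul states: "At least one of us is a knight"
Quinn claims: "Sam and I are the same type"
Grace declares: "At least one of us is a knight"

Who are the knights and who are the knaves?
Sam is a knight.
Paul is a knight.
Quinn is a knight.
Grace is a knight.

Verification:
- Sam (knight) says "Quinn always speaks truthfully" - this is TRUE because Quinn is a knight.
- Paul (knight) says "At least one of us is a knight" - this is TRUE because Sam, Paul, Quinn, and Grace are knights.
- Quinn (knight) says "Sam and I are the same type" - this is TRUE because Quinn is a knight and Sam is a knight.
- Grace (knight) says "At least one of us is a knight" - this is TRUE because Sam, Paul, Quinn, and Grace are knights.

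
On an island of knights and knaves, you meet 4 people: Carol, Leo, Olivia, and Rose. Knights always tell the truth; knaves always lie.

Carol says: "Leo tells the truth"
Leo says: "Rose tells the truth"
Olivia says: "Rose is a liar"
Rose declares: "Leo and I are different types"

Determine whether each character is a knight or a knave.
Carol is a knave.
Leo is a knave.
Olivia is a knight.
Rose is a knave.

Verification:
- Carol (knave) says "Leo tells the truth" - this is FALSE (a lie) because Leo is a knave.
- Leo (knave) says "Rose tells the truth" - this is FALSE (a lie) because Rose is a knave.
- Olivia (knight) says "Rose is a liar" - this is TRUE because Rose is a knave.
- Rose (knave) says "Leo and I are different types" - this is FALSE (a lie) because Rose is a knave and Leo is a knave.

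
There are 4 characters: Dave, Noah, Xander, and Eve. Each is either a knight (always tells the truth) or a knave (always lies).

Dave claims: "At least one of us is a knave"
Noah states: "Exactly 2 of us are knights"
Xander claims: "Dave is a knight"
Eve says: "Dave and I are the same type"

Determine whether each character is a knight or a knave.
Dave is a knight.
Noah is a knave.
Xander is a knight.
Eve is a knight.

Verification:
- Dave (knight) says "At least one of us is a knave" - this is TRUE because Noah is a knave.
- Noah (knave) says "Exactly 2 of us are knights" - this is FALSE (a lie) because there are 3 knights.
- Xander (knight) says "Dave is a knight" - this is TRUE because Dave is a knight.
- Eve (knight) says "Dave and I are the same type" - this is TRUE because Eve is a knight and Dave is a knight.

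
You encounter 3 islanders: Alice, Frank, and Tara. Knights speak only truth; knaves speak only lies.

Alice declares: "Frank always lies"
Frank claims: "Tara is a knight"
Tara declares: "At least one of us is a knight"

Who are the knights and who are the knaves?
Alice is a knave.
Frank is a knight.
Tara is a knight.

Verification:
- Alice (knave) says "Frank always lies" - this is FALSE (a lie) because Frank is a knight.
- Frank (knight) says "Tara is a knight" - this is TRUE because Tara is a knight.
- Tara (knight) says "At least one of us is a knight" - this is TRUE because Frank and Tara are knights.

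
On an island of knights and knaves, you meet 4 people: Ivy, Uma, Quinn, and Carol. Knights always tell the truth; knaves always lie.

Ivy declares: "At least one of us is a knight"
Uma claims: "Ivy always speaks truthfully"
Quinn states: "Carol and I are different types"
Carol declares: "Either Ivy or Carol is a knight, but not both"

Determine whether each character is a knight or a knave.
Ivy is a knave.
Uma is a knave.
Quinn is a knave.
Carol is a knave.

Verification:
- Ivy (knave) says "At least one of us is a knight" - this is FALSE (a lie) because no one is a knight.
- Uma (knave) says "Ivy always speaks truthfully" - this is FALSE (a lie) because Ivy is a knave.
- Quinn (knave) says "Carol and I are different types" - this is FALSE (a lie) because Quinn is a knave and Carol is a knave.
- Carol (knave) says "Either Ivy or Carol is a knight, but not both" - this is FALSE (a lie) because Ivy is a knave and Carol is a knave.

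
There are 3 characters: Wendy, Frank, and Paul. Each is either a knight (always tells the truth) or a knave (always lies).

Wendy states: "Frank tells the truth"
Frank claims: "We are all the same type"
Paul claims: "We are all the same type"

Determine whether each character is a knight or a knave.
Wendy is a knight.
Frank is a knight.
Paul is a knight.

Verification:
- Wendy (knight) says "Frank tells the truth" - this is TRUE because Frank is a knight.
- Frank (knight) says "We are all the same type" - this is TRUE because Wendy, Frank, and Paul are knights.
- Paul (knight) says "We are all the same type" - this is TRUE because Wendy, Frank, and Paul are knights.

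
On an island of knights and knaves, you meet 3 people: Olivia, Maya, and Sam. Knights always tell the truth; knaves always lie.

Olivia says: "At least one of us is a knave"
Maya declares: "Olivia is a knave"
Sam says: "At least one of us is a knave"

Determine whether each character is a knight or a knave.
Olivia is a knight.
Maya is a knave.
Sam is a knight.

Verification:
- Olivia (knight) says "At least one of us is a knave" - this is TRUE because Maya is a knave.
- Maya (knave) says "Olivia is a knave" - this is FALSE (a lie) because Olivia is a knight.
- Sam (knight) says "At least one of us is a knave" - this is TRUE because Maya is a knave.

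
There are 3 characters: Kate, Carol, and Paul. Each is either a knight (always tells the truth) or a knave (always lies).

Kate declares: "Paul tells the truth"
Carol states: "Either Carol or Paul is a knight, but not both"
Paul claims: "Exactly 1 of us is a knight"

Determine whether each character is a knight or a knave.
Kate is a knave.
Carol is a knave.
Paul is a knave.

Verification:
- Kate (knave) says "Paul tells the truth" - this is FALSE (a lie) because Paul is a knave.
- Carol (knave) says "Either Carol or Paul is a knight, but not both" - this is FALSE (a lie) because Carol is a knave and Paul is a knave.
- Paul (knave) says "Exactly 1 of us is a knight" - this is FALSE (a lie) because there are 0 knights.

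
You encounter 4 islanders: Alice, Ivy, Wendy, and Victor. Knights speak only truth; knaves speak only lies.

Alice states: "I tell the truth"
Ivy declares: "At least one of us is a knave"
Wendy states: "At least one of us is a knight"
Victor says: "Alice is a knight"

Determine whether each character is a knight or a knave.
Alice is a knave.
Ivy is a knight.
Wendy is a knight.
Victor is a knave.

Verification:
- Alice (knave) says "I tell the truth" - this is FALSE (a lie) because Alice is a knave.
- Ivy (knight) says "At least one of us is a knave" - this is TRUE because Alice and Victor are knaves.
- Wendy (knight) says "At least one of us is a knight" - this is TRUE because Ivy and Wendy are knights.
- Victor (knave) says "Alice is a knight" - this is FALSE (a lie) because Alice is a knave.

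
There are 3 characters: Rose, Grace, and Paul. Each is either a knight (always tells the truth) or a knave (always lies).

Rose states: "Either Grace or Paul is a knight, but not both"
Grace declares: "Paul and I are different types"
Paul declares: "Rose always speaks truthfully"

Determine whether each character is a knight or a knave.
Rose is a knave.
Grace is a knave.
Paul is a knave.

Verification:
- Rose (knave) says "Either Grace or Paul is a knight, but not both" - this is FALSE (a lie) because Grace is a knave and Paul is a knave.
- Grace (knave) says "Paul and I are different types" - this is FALSE (a lie) because Grace is a knave and Paul is a knave.
- Paul (knave) says "Rose always speaks truthfully" - this is FALSE (a lie) because Rose is a knave.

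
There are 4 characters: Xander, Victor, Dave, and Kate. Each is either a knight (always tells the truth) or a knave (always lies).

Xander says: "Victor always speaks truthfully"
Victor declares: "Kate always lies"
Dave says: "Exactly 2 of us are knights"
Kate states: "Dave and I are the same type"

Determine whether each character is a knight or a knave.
Xander is a knave.
Victor is a knave.
Dave is a knight.
Kate is a knight.

Verification:
- Xander (knave) says "Victor always speaks truthfully" - this is FALSE (a lie) because Victor is a knave.
- Victor (knave) says "Kate always lies" - this is FALSE (a lie) because Kate is a knight.
- Dave (knight) says "Exactly 2 of us are knights" - this is TRUE because there are 2 knights.
- Kate (knight) says "Dave and I are the same type" - this is TRUE because Kate is a knight and Dave is a knight.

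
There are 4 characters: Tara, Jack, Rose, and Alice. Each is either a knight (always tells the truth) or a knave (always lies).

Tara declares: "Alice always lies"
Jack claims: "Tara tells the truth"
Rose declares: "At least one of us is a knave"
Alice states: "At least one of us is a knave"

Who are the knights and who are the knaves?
Tara is a knave.
Jack is a knave.
Rose is a knight.
Alice is a knight.

Verification:
- Tara (knave) says "Alice always lies" - this is FALSE (a lie) because Alice is a knight.
- Jack (knave) says "Tara tells the truth" - this is FALSE (a lie) because Tara is a knave.
- Rose (knight) says "At least one of us is a knave" - this is TRUE because Tara and Jack are knaves.
- Alice (knight) says "At least one of us is a knave" - this is TRUE because Tara and Jack are knaves.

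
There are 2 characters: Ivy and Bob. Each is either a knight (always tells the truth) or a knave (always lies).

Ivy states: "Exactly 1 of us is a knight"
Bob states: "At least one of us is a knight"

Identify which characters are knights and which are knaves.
Ivy is a knave.
Bob is a knave.

Verification:
- Ivy (knave) says "Exactly 1 of us is a knight" - this is FALSE (a lie) because there are 0 knights.
- Bob (knave) says "At least one of us is a knight" - this is FALSE (a lie) because no one is a knight.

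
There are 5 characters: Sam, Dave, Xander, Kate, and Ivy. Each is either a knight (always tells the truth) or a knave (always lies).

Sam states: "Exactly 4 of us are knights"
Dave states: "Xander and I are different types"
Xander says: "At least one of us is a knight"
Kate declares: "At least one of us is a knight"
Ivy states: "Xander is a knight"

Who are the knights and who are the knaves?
Sam is a knave.
Dave is a knave.
Xander is a knave.
Kate is a knave.
Ivy is a knave.

Verification:
- Sam (knave) says "Exactly 4 of us are knights" - this is FALSE (a lie) because there are 0 knights.
- Dave (knave) says "Xander and I are different types" - this is FALSE (a lie) because Dave is a knave and Xander is a knave.
- Xander (knave) says "At least one of us is a knight" - this is FALSE (a lie) because no one is a knight.
- Kate (knave) says "At least one of us is a knight" - this is FALSE (a lie) because no one is a knight.
- Ivy (knave) says "Xander is a knight" - this is FALSE (a lie) because Xander is a knave.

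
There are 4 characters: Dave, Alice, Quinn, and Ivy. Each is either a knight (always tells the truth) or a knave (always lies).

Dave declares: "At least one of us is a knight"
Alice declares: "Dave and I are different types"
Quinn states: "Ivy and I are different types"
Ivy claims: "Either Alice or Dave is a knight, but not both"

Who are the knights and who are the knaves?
Dave is a knave.
Alice is a knave.
Quinn is a knave.
Ivy is a knave.

Verification:
- Dave (knave) says "At least one of us is a knight" - this is FALSE (a lie) because no one is a knight.
- Alice (knave) says "Dave and I are different types" - this is FALSE (a lie) because Alice is a knave and Dave is a knave.
- Quinn (knave) says "Ivy and I are different types" - this is FALSE (a lie) because Quinn is a knave and Ivy is a knave.
- Ivy (knave) says "Either Alice or Dave is a knight, but not both" - this is FALSE (a lie) because Alice is a knave and Dave is a knave.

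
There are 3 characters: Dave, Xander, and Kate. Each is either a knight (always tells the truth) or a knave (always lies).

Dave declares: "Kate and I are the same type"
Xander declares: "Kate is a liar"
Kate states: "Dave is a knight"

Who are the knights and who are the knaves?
Dave is a knight.
Xander is a knave.
Kate is a knight.

Verification:
- Dave (knight) says "Kate and I are the same type" - this is TRUE because Dave is a knight and Kate is a knight.
- Xander (knave) says "Kate is a liar" - this is FALSE (a lie) because Kate is a knight.
- Kate (knight) says "Dave is a knight" - this is TRUE because Dave is a knight.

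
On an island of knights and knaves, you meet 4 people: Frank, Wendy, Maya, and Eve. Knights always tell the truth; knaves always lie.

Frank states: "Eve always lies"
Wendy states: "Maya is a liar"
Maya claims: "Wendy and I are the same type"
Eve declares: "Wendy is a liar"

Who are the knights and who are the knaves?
Frank is a knight.
Wendy is a knight.
Maya is a knave.
Eve is a knave.

Verification:
- Frank (knight) says "Eve always lies" - this is TRUE because Eve is a knave.
- Wendy (knight) says "Maya is a liar" - this is TRUE because Maya is a knave.
- Maya (knave) says "Wendy and I are the same type" - this is FALSE (a lie) because Maya is a knave and Wendy is a knight.
- Eve (knave) says "Wendy is a liar" - this is FALSE (a lie) because Wendy is a knight.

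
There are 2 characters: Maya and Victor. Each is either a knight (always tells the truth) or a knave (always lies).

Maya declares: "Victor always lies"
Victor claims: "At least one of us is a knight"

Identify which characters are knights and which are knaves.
Maya is a knave.
Victor is a knight.

Verification:
- Maya (knave) says "Victor always lies" - this is FALSE (a lie) because Victor is a knight.
- Victor (knight) says "At least one of us is a knight" - this is TRUE because Victor is a knight.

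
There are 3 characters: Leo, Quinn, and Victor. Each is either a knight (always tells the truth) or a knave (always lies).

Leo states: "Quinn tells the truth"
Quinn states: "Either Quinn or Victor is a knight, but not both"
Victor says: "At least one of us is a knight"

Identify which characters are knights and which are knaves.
Leo is a knave.
Quinn is a knave.
Victor is a knave.

Verification:
- Leo (knave) says "Quinn tells the truth" - this is FALSE (a lie) because Quinn is a knave.
- Quinn (knave) says "Either Quinn or Victor is a knight, but not both" - this is FALSE (a lie) because Quinn is a knave and Victor is a knave.
- Victor (knave) says "At least one of us is a knight" - this is FALSE (a lie) because no one is a knight.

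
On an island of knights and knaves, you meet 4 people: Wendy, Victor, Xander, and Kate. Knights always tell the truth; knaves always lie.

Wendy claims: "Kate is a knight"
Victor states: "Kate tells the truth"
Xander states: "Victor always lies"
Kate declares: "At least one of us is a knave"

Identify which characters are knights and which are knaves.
Wendy is a knight.
Victor is a knight.
Xander is a knave.
Kate is a knight.

Verification:
- Wendy (knight) says "Kate is a knight" - this is TRUE because Kate is a knight.
- Victor (knight) says "Kate tells the truth" - this is TRUE because Kate is a knight.
- Xander (knave) says "Victor always lies" - this is FALSE (a lie) because Victor is a knight.
- Kate (knight) says "At least one of us is a knave" - this is TRUE because Xander is a knave.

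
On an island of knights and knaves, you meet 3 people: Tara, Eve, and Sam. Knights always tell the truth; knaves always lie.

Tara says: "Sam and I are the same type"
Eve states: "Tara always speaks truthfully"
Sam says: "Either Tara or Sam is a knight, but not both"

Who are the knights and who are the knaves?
Tara is a knave.
Eve is a knave.
Sam is a knight.

Verification:
- Tara (knave) says "Sam and I are the same type" - this is FALSE (a lie) because Tara is a knave and Sam is a knight.
- Eve (knave) says "Tara always speaks truthfully" - this is FALSE (a lie) because Tara is a knave.
- Sam (knight) says "Either Tara or Sam is a knight, but not both" - this is TRUE because Tara is a knave and Sam is a knight.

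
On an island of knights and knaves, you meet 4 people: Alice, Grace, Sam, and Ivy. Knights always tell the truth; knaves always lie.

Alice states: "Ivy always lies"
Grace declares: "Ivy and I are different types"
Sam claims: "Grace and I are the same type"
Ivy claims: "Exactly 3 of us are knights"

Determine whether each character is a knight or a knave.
Alice is a knight.
Grace is a knight.
Sam is a knave.
Ivy is a knave.

Verification:
- Alice (knight) says "Ivy always lies" - this is TRUE because Ivy is a knave.
- Grace (knight) says "Ivy and I are different types" - this is TRUE because Grace is a knight and Ivy is a knave.
- Sam (knave) says "Grace and I are the same type" - this is FALSE (a lie) because Sam is a knave and Grace is a knight.
- Ivy (knave) says "Exactly 3 of us are knights" - this is FALSE (a lie) because there are 2 knights.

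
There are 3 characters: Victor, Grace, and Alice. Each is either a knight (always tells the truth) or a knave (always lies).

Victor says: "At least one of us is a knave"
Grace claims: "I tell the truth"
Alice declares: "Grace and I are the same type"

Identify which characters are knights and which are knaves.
Victor is a knight.
Grace is a knight.
Alice is a knave.

Verification:
- Victor (knight) says "At least one of us is a knave" - this is TRUE because Alice is a knave.
- Grace (knight) says "I tell the truth" - this is TRUE because Grace is a knight.
- Alice (knave) says "Grace and I are the same type" - this is FALSE (a lie) because Alice is a knave and Grace is a knight.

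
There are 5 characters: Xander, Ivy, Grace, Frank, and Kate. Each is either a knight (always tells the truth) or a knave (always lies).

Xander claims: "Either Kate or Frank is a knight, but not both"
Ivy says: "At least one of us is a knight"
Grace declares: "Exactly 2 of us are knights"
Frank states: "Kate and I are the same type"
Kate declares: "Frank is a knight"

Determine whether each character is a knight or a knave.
Xander is a knave.
Ivy is a knight.
Grace is a knave.
Frank is a knight.
Kate is a knight.

Verification:
- Xander (knave) says "Either Kate or Frank is a knight, but not both" - this is FALSE (a lie) because Kate is a knight and Frank is a knight.
- Ivy (knight) says "At least one of us is a knight" - this is TRUE because Ivy, Frank, and Kate are knights.
- Grace (knave) says "Exactly 2 of us are knights" - this is FALSE (a lie) because there are 3 knights.
- Frank (knight) says "Kate and I are the same type" - this is TRUE because Frank is a knight and Kate is a knight.
- Kate (knight) says "Frank is a knight" - this is TRUE because Frank is a knight.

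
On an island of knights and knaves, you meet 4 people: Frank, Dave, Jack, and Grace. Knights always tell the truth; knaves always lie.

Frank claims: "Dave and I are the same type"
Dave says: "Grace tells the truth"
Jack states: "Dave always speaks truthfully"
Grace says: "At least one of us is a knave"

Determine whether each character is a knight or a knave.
Frank is a knave.
Dave is a knight.
Jack is a knight.
Grace is a knight.

Verification:
- Frank (knave) says "Dave and I are the same type" - this is FALSE (a lie) because Frank is a knave and Dave is a knight.
- Dave (knight) says "Grace tells the truth" - this is TRUE because Grace is a knight.
- Jack (knight) says "Dave always speaks truthfully" - this is TRUE because Dave is a knight.
- Grace (knight) says "At least one of us is a knave" - this is TRUE because Frank is a knave.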